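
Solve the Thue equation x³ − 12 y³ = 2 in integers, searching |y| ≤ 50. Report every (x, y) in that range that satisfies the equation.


The equation is x³ - 12y³ = 2. For fixed y, x³ = 12·y³ + 2, so a solution requires the RHS to be a perfect cube.
Strategy: iterate y from -50 to 50, compute RHS = 12·y³ + 2, and check whether it is a (positive or negative) perfect cube.
Check small values of y:
  y = 0: RHS = 2 is not a perfect cube.
  y = 1: RHS = 14 is not a perfect cube.
  y = -1: RHS = -10 is not a perfect cube.
  y = 2: RHS = 98 is not a perfect cube.
  y = -2: RHS = -94 is not a perfect cube.
  y = 3: RHS = 326 is not a perfect cube.
  y = -3: RHS = -322 is not a perfect cube.
Continuing the search up to |y| = 50 finds no solutions either.
No (x, y) in the scanned range satisfies the equation.

No integer solutions with |y| ≤ 50.


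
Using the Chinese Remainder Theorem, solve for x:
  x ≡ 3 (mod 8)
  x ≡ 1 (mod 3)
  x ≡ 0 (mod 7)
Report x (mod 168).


Moduli 8, 3, 7 are pairwise coprime; by CRT there is a unique solution modulo M = 8 · 3 · 7 = 168.
Solve pairwise, accumulating the modulus:
  Start with x ≡ 3 (mod 8).
  Combine with x ≡ 1 (mod 3): since gcd(8, 3) = 1, we get a unique residue mod 24.
    Write x = 3 + 8·t and substitute into x ≡ 1 (mod 3): 8·t ≡ 1 − 3 = -2 (mod 3).
    Reduce coefficients mod 3: 2·t ≡ 1 (mod 3).
    The inverse of 2 mod 3 is 2 (since 2·2 = 4 = 1·3 + 1), so t ≡ 2·1 = 2 ≡ 2 (mod 3).
    Then x = 3 + 8·2 = 19, valid modulo lcm(8, 3) = 24: x ≡ 19 (mod 24).
  Combine with x ≡ 0 (mod 7): since gcd(24, 7) = 1, we get a unique residue mod 168.
    Write x = 19 + 24·t and substitute into x ≡ 0 (mod 7): 24·t ≡ 0 − 19 = -19 (mod 7).
    Reduce coefficients mod 7: 3·t ≡ 2 (mod 7).
    The inverse of 3 mod 7 is 5 (since 3·5 = 15 = 2·7 + 1), so t ≡ 5·2 = 10 ≡ 3 (mod 7).
    Then x = 19 + 24·3 = 91, valid modulo lcm(24, 7) = 168: x ≡ 91 (mod 168).
Verify: 91 mod 8 = 3 ✓, 91 mod 3 = 1 ✓, 91 mod 7 = 0 ✓.

x ≡ 91 (mod 168).


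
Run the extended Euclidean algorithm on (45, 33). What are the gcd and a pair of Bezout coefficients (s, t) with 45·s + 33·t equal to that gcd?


Euclidean algorithm on (45, 33) — divide until remainder is 0:
  45 = 1 · 33 + 12
  33 = 2 · 12 + 9
  12 = 1 · 9 + 3
  9 = 3 · 3 + 0
gcd(45, 33) = 3.
Track Bezout coefficients alongside the remainders: start with r₀ = 45 = a·1 + b·0 (s = 1, t = 0) and r₁ = 33 = a·0 + b·1 (s = 0, t = 1); each new remainder r_{k+1} = r_{k-1} − q_k·r_k inherits s_{k+1} = s_{k-1} − q_k·s_k, t_{k+1} = t_{k-1} − q_k·t_k, so r_k = a·s_k + b·t_k at every step:
  q = 1: r = 12, s = 1 − 1·0 = 1, t = 0 − 1·1 = -1  (check: 45·1 + 33·(-1) = 12)
  q = 2: r = 9, s = 0 − 2·1 = -2, t = 1 − 2·(-1) = 3  (check: 45·(-2) + 33·3 = 9)
  q = 1: r = 3, s = 1 − 1·(-2) = 3, t = -1 − 1·3 = -4  (check: 45·3 + 33·(-4) = 3)
The row with r = 3 (the gcd) gives the Bezout coefficients s = 3, t = -4.
Result: 45 · (3) + 33 · (-4) = 3.

gcd(45, 33) = 3; s = 3, t = -4 (check: 45·3 + 33·(-4) = 3).


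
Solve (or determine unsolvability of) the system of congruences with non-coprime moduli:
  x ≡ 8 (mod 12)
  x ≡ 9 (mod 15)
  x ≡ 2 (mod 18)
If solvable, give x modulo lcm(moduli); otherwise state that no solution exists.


Moduli 12, 15, 18 are not pairwise coprime, so CRT works modulo lcm(m_i) when all pairwise compatibility conditions hold.
Pairwise compatibility: gcd(m_i, m_j) must divide a_i - a_j for every pair.
Merge one congruence at a time:
  Start: x ≡ 8 (mod 12).
  Combine with x ≡ 9 (mod 15): gcd(12, 15) = 3, and 9 - 8 = 1 is NOT divisible by 3.
    ⇒ system is inconsistent (no integer solution).

No solution (the system is inconsistent).


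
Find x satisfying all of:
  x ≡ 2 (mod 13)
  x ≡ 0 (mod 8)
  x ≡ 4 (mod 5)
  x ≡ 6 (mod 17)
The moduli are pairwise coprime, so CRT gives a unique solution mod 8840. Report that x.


Product of moduli M = 13 · 8 · 5 · 17 = 8840.
Merge one congruence at a time:
  Start: x ≡ 2 (mod 13).
  Combine with x ≡ 0 (mod 8); new modulus lcm = 104.
    Write x = 2 + 13·t and substitute into x ≡ 0 (mod 8): 13·t ≡ 0 − 2 = -2 (mod 8).
    Reduce coefficients mod 8: 5·t ≡ 6 (mod 8).
    The inverse of 5 mod 8 is 5 (since 5·5 = 25 = 3·8 + 1), so t ≡ 5·6 = 30 ≡ 6 (mod 8).
    Then x = 2 + 13·6 = 80, valid modulo lcm(13, 8) = 104: x ≡ 80 (mod 104).
  Combine with x ≡ 4 (mod 5); new modulus lcm = 520.
    Write x = 80 + 104·t and substitute into x ≡ 4 (mod 5): 104·t ≡ 4 − 80 = -76 (mod 5).
    Reduce coefficients mod 5: 4·t ≡ 4 (mod 5).
    The inverse of 4 mod 5 is 4 (since 4·4 = 16 = 3·5 + 1), so t ≡ 4·4 = 16 ≡ 1 (mod 5).
    Then x = 80 + 104·1 = 184, valid modulo lcm(104, 5) = 520: x ≡ 184 (mod 520).
  Combine with x ≡ 6 (mod 17); new modulus lcm = 8840.
    Write x = 184 + 520·t and substitute into x ≡ 6 (mod 17): 520·t ≡ 6 − 184 = -178 (mod 17).
    Reduce coefficients mod 17: 10·t ≡ 9 (mod 17).
    The inverse of 10 mod 17 is 12 (since 10·12 = 120 = 7·17 + 1), so t ≡ 12·9 = 108 ≡ 6 (mod 17).
    Then x = 184 + 520·6 = 3304, valid modulo lcm(520, 17) = 8840: x ≡ 3304 (mod 8840).
Verify against each original: 3304 mod 13 = 2, 3304 mod 8 = 0, 3304 mod 5 = 4, 3304 mod 17 = 6.

x ≡ 3304 (mod 8840).


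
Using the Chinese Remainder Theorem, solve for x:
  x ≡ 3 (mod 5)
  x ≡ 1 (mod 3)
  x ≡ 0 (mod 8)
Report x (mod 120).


Moduli 5, 3, 8 are pairwise coprime; by CRT there is a unique solution modulo M = 5 · 3 · 8 = 120.
Solve pairwise, accumulating the modulus:
  Start with x ≡ 3 (mod 5).
  Combine with x ≡ 1 (mod 3): since gcd(5, 3) = 1, we get a unique residue mod 15.
    Write x = 3 + 5·t and substitute into x ≡ 1 (mod 3): 5·t ≡ 1 − 3 = -2 (mod 3).
    Reduce coefficients mod 3: 2·t ≡ 1 (mod 3).
    The inverse of 2 mod 3 is 2 (since 2·2 = 4 = 1·3 + 1), so t ≡ 2·1 = 2 ≡ 2 (mod 3).
    Then x = 3 + 5·2 = 13, valid modulo lcm(5, 3) = 15: x ≡ 13 (mod 15).
  Combine with x ≡ 0 (mod 8): since gcd(15, 8) = 1, we get a unique residue mod 120.
    Write x = 13 + 15·t and substitute into x ≡ 0 (mod 8): 15·t ≡ 0 − 13 = -13 (mod 8).
    Reduce coefficients mod 8: 7·t ≡ 3 (mod 8).
    The inverse of 7 mod 8 is 7 (since 7·7 = 49 = 6·8 + 1), so t ≡ 7·3 = 21 ≡ 5 (mod 8).
    Then x = 13 + 15·5 = 88, valid modulo lcm(15, 8) = 120: x ≡ 88 (mod 120).
Verify: 88 mod 5 = 3 ✓, 88 mod 3 = 1 ✓, 88 mod 8 = 0 ✓.

x ≡ 88 (mod 120).


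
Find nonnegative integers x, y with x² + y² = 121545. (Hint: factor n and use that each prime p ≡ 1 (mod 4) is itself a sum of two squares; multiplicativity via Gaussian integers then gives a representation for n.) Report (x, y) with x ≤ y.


Step 1: Factor n = 121545 = 3^2 · 5 · 37 · 73.
Step 2: Check the mod-4 condition on each prime factor: 3 ≡ 3 (mod 4), exponent 2 (must be even); 5 ≡ 1 (mod 4), exponent 1; 37 ≡ 1 (mod 4), exponent 1; 73 ≡ 1 (mod 4), exponent 1.
All primes ≡ 3 (mod 4) appear to even exponent (or don't appear), so by the two-squares theorem n IS expressible as a sum of two squares.
Step 3: Build a representation. Group n = k² · m with k = 3 and m = 5 · 37 · 73 = 13505 (a product of primes ≡ 1 (mod 4)); a representation of m scales to one of n via (k·x)² + (k·y)² = k²(x² + y²). Each prime p ≡ 1 (mod 4) is itself a sum of two squares; find a² by testing p − a² for a perfect square:
  5: 5 − 1² = 4 = 2² ⇒ 5 = 1² + 2².
  37: 37 − 1² = 36 = 6² ⇒ 37 = 1² + 6².
  73: 73 − 1² = 72, 73 − 2² = 69, 73 − 3² = 64 = 8² ⇒ 73 = 3² + 8².
  Combine using the Brahmagupta–Fibonacci identity (a² + b²)(c² + d²) = (ac − bd)² + (ad + bc)² = (ac + bd)² + (ad − bc)²:
  5 · 37 = 185: from (1² + 2²)(1² + 6²), take (1·1 − 2·6, 1·6 + 2·1) = (1 − 12, 6 + 2) = (-11, 8); dropping signs (only squares matter) gives (11, 8); check 11² + 8² = 121 + 64 = 185 ✓.
  185 · 73 = 13505: from (11² + 8²)(3² + 8²), take (11·3 − 8·8, 11·8 + 8·3) = (33 − 64, 88 + 24) = (-31, 112); dropping signs (only squares matter) gives (31, 112); check 31² + 112² = 961 + 12544 = 13505 ✓.
  Scale by k = 3: (3·31, 3·112) = (93, 336).
Step 4: Order so x ≤ y and verify: 93² + 336² = 8649 + 112896 = 121545 = n. ✓

n = 121545 = 93² + 336² (one valid representation with x ≤ y).


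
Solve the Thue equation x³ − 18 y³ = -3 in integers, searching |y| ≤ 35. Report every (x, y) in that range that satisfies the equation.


The equation is x³ - 18y³ = -3. For fixed y, x³ = 18·y³ − 3, so a solution requires the RHS to be a perfect cube.
Strategy: iterate y from -35 to 35, compute RHS = 18·y³ − 3, and check whether it is a (positive or negative) perfect cube.
Check small values of y:
  y = 0: RHS = -3 is not a perfect cube.
  y = 1: RHS = 15 is not a perfect cube.
  y = -1: RHS = -21 is not a perfect cube.
  y = 2: RHS = 141 is not a perfect cube.
  y = -2: RHS = -147 is not a perfect cube.
  y = 3: RHS = 483 is not a perfect cube.
  y = -3: RHS = -489 is not a perfect cube.
Continuing the search up to |y| = 35 finds no solutions either.
No (x, y) in the scanned range satisfies the equation.

No integer solutions with |y| ≤ 35.


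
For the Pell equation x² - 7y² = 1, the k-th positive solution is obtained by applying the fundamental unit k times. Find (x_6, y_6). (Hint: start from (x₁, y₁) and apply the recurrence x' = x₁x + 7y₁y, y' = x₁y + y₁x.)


Step 1: Find the fundamental solution (x₁, y₁) of x² - 7y² = 1.
  Expand √7 as a continued fraction. a₀ = ⌊√7⌋ = 2; iterate m_{k+1} = d_k·a_k − m_k, d_{k+1} = (7 − m_{k+1}²)/d_k, a_{k+1} = ⌊(a₀ + m_{k+1})/d_{k+1}⌋ (starting m₀ = 0, d₀ = 1), with convergents p_k = a_k·p_{k-1} + p_{k-2}, q_k = a_k·q_{k-1} + q_{k-2} (p₋₁ = 1, q₋₁ = 0):
  k = 0: a₀ = 2; p₀/q₀ = 2/1; p₀² − 7·q₀² = 4 − 7 = -3.
  k = 1: m = 2, d = 3, a = ⌊(2 + 2)/3⌋ = 1; p/q = (1·2 + 1)/(1·1 + 0) = 3/1; p² − 7·q² = 9 − 7 = 2.
  k = 2: m = 1, d = 2, a = ⌊(2 + 1)/2⌋ = 1; p/q = (1·3 + 2)/(1·1 + 1) = 5/2; p² − 7·q² = 25 − 28 = -3.
  k = 3: m = 1, d = 3, a = ⌊(2 + 1)/3⌋ = 1; p/q = (1·5 + 3)/(1·2 + 1) = 8/3; p² − 7·q² = 64 − 63 = 1.
  The first convergent with p² − 7·q² = 1 gives the fundamental solution (x₁, y₁) = (8, 3).
Step 2: Apply the recurrence (x_{n+1}, y_{n+1}) = (x₁x_n + 7y₁y_n, x₁y_n + y₁x_n) repeatedly.
  From (x_1, y_1) = (8, 3): x_2 = 8·8 + 7·3·3 = 127; y_2 = 8·3 + 3·8 = 48.
  From (x_2, y_2) = (127, 48): x_3 = 8·127 + 7·3·48 = 2024; y_3 = 8·48 + 3·127 = 765.
  From (x_3, y_3) = (2024, 765): x_4 = 8·2024 + 7·3·765 = 32257; y_4 = 8·765 + 3·2024 = 12192.
  From (x_4, y_4) = (32257, 12192): x_5 = 8·32257 + 7·3·12192 = 514088; y_5 = 8·12192 + 3·32257 = 194307.
  From (x_5, y_5) = (514088, 194307): x_6 = 8·514088 + 7·3·194307 = 8193151; y_6 = 8·194307 + 3·514088 = 3096720.
Step 3: Verify x_6² - 7·y_6² = 67127723308801 - 67127723308800 = 1 (should be 1). ✓

(x_1, y_1) = (8, 3); (x_6, y_6) = (8193151, 3096720).


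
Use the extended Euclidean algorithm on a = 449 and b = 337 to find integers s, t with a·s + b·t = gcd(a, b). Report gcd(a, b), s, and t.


Euclidean algorithm on (449, 337) — divide until remainder is 0:
  449 = 1 · 337 + 112
  337 = 3 · 112 + 1
  112 = 112 · 1 + 0
gcd(449, 337) = 1.
Track Bezout coefficients alongside the remainders: start with r₀ = 449 = a·1 + b·0 (s = 1, t = 0) and r₁ = 337 = a·0 + b·1 (s = 0, t = 1); each new remainder r_{k+1} = r_{k-1} − q_k·r_k inherits s_{k+1} = s_{k-1} − q_k·s_k, t_{k+1} = t_{k-1} − q_k·t_k, so r_k = a·s_k + b·t_k at every step:
  q = 1: r = 112, s = 1 − 1·0 = 1, t = 0 − 1·1 = -1  (check: 449·1 + 337·(-1) = 112)
  q = 3: r = 1, s = 0 − 3·1 = -3, t = 1 − 3·(-1) = 4  (check: 449·(-3) + 337·4 = 1)
The row with r = 1 (the gcd) gives the Bezout coefficients s = -3, t = 4.
Result: 449 · (-3) + 337 · (4) = 1.

gcd(449, 337) = 1; s = -3, t = 4 (check: 449·(-3) + 337·4 = 1).


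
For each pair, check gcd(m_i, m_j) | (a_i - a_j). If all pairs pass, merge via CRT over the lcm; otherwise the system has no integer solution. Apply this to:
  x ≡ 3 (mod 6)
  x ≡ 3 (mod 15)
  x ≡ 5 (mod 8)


Moduli 6, 15, 8 are not pairwise coprime, so CRT works modulo lcm(m_i) when all pairwise compatibility conditions hold.
Pairwise compatibility: gcd(m_i, m_j) must divide a_i - a_j for every pair.
Merge one congruence at a time:
  Start: x ≡ 3 (mod 6).
  Combine with x ≡ 3 (mod 15): gcd(6, 15) = 3; 3 - 3 = 0, which IS divisible by 3, so compatible.
    Write x = 3 + 6·t and substitute into x ≡ 3 (mod 15): 6·t ≡ 3 − 3 = 0 (mod 15).
    Divide the congruence (and modulus) by g = 3: 2·t ≡ 0 (mod 5).
    The inverse of 2 mod 5 is 3 (since 2·3 = 6 = 1·5 + 1), so t ≡ 3·0 = 0 ≡ 0 (mod 5).
    Then x = 3 + 6·0 = 3, valid modulo lcm(6, 15) = 30: x ≡ 3 (mod 30).
  Combine with x ≡ 5 (mod 8): gcd(30, 8) = 2; 5 - 3 = 2, which IS divisible by 2, so compatible.
    Write x = 3 + 30·t and substitute into x ≡ 5 (mod 8): 30·t ≡ 5 − 3 = 2 (mod 8).
    Divide the congruence (and modulus) by g = 2: 15·t ≡ 1 (mod 4).
    Reduce coefficients mod 4: 3·t ≡ 1 (mod 4).
    The inverse of 3 mod 4 is 3 (since 3·3 = 9 = 2·4 + 1), so t ≡ 3·1 = 3 ≡ 3 (mod 4).
    Then x = 3 + 30·3 = 93, valid modulo lcm(30, 8) = 120: x ≡ 93 (mod 120).
Verify: 93 mod 6 = 3, 93 mod 15 = 3, 93 mod 8 = 5.

x ≡ 93 (mod 120).


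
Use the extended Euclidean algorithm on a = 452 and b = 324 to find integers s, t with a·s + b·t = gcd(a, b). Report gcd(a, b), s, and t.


Euclidean algorithm on (452, 324) — divide until remainder is 0:
  452 = 1 · 324 + 128
  324 = 2 · 128 + 68
  128 = 1 · 68 + 60
  68 = 1 · 60 + 8
  60 = 7 · 8 + 4
  8 = 2 · 4 + 0
gcd(452, 324) = 4.
Track Bezout coefficients alongside the remainders: start with r₀ = 452 = a·1 + b·0 (s = 1, t = 0) and r₁ = 324 = a·0 + b·1 (s = 0, t = 1); each new remainder r_{k+1} = r_{k-1} − q_k·r_k inherits s_{k+1} = s_{k-1} − q_k·s_k, t_{k+1} = t_{k-1} − q_k·t_k, so r_k = a·s_k + b·t_k at every step:
  q = 1: r = 128, s = 1 − 1·0 = 1, t = 0 − 1·1 = -1  (check: 452·1 + 324·(-1) = 128)
  q = 2: r = 68, s = 0 − 2·1 = -2, t = 1 − 2·(-1) = 3  (check: 452·(-2) + 324·3 = 68)
  q = 1: r = 60, s = 1 − 1·(-2) = 3, t = -1 − 1·3 = -4  (check: 452·3 + 324·(-4) = 60)
  q = 1: r = 8, s = -2 − 1·3 = -5, t = 3 − 1·(-4) = 7  (check: 452·(-5) + 324·7 = 8)
  q = 7: r = 4, s = 3 − 7·(-5) = 38, t = -4 − 7·7 = -53  (check: 452·38 + 324·(-53) = 4)
The row with r = 4 (the gcd) gives the Bezout coefficients s = 38, t = -53.
Result: 452 · (38) + 324 · (-53) = 4.

gcd(452, 324) = 4; s = 38, t = -53 (check: 452·38 + 324·(-53) = 4).


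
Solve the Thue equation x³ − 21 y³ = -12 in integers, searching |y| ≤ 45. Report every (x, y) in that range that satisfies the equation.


The equation is x³ - 21y³ = -12. For fixed y, x³ = 21·y³ − 12, so a solution requires the RHS to be a perfect cube.
Strategy: iterate y from -45 to 45, compute RHS = 21·y³ − 12, and check whether it is a (positive or negative) perfect cube.
Check small values of y:
  y = 0: RHS = -12 is not a perfect cube.
  y = 1: RHS = 9 is not a perfect cube.
  y = -1: RHS = -33 is not a perfect cube.
  y = 2: RHS = 156 is not a perfect cube.
  y = -2: RHS = -180 is not a perfect cube.
  y = 3: RHS = 555 is not a perfect cube.
  y = -3: RHS = -579 is not a perfect cube.
Continuing the search up to |y| = 45 finds no solutions either.
No (x, y) in the scanned range satisfies the equation.

No integer solutions with |y| ≤ 45.


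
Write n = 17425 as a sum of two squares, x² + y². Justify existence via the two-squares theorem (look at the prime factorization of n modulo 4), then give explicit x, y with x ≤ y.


Step 1: Factor n = 17425 = 5^2 · 17 · 41.
Step 2: Check the mod-4 condition on each prime factor: 5 ≡ 1 (mod 4), exponent 2; 17 ≡ 1 (mod 4), exponent 1; 41 ≡ 1 (mod 4), exponent 1.
All primes ≡ 3 (mod 4) appear to even exponent (or don't appear), so by the two-squares theorem n IS expressible as a sum of two squares.
Step 3: Build a representation. Group n = k² · m with k = 5 and m = 17 · 41 = 697 (a product of primes ≡ 1 (mod 4)); a representation of m scales to one of n via (k·x)² + (k·y)² = k²(x² + y²). Each prime p ≡ 1 (mod 4) is itself a sum of two squares; find a² by testing p − a² for a perfect square:
  17: 17 − 1² = 16 = 4² ⇒ 17 = 1² + 4².
  41: 41 − 1² = 40, 41 − 2² = 37, 41 − 3² = 32, 41 − 4² = 25 = 5² ⇒ 41 = 4² + 5².
  Combine using the Brahmagupta–Fibonacci identity (a² + b²)(c² + d²) = (ac − bd)² + (ad + bc)² = (ac + bd)² + (ad − bc)²:
  17 · 41 = 697: from (1² + 4²)(4² + 5²), take (1·4 − 4·5, 1·5 + 4·4) = (4 − 20, 5 + 16) = (-16, 21); dropping signs (only squares matter) gives (16, 21); check 16² + 21² = 256 + 441 = 697 ✓.
  Scale by k = 5: (5·16, 5·21) = (80, 105).
Step 4: Order so x ≤ y and verify: 80² + 105² = 6400 + 11025 = 17425 = n. ✓

n = 17425 = 80² + 105² (one valid representation with x ≤ y).


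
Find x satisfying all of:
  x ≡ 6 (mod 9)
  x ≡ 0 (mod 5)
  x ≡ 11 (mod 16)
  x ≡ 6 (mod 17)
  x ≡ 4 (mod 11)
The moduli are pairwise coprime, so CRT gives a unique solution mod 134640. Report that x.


Product of moduli M = 9 · 5 · 16 · 17 · 11 = 134640.
Merge one congruence at a time:
  Start: x ≡ 6 (mod 9).
  Combine with x ≡ 0 (mod 5); new modulus lcm = 45.
    Write x = 6 + 9·t and substitute into x ≡ 0 (mod 5): 9·t ≡ 0 − 6 = -6 (mod 5).
    Reduce coefficients mod 5: 4·t ≡ 4 (mod 5).
    The inverse of 4 mod 5 is 4 (since 4·4 = 16 = 3·5 + 1), so t ≡ 4·4 = 16 ≡ 1 (mod 5).
    Then x = 6 + 9·1 = 15, valid modulo lcm(9, 5) = 45: x ≡ 15 (mod 45).
  Combine with x ≡ 11 (mod 16); new modulus lcm = 720.
    Write x = 15 + 45·t and substitute into x ≡ 11 (mod 16): 45·t ≡ 11 − 15 = -4 (mod 16).
    Reduce coefficients mod 16: 13·t ≡ 12 (mod 16).
    The inverse of 13 mod 16 is 5 (since 13·5 = 65 = 4·16 + 1), so t ≡ 5·12 = 60 ≡ 12 (mod 16).
    Then x = 15 + 45·12 = 555, valid modulo lcm(45, 16) = 720: x ≡ 555 (mod 720).
  Combine with x ≡ 6 (mod 17); new modulus lcm = 12240.
    Write x = 555 + 720·t and substitute into x ≡ 6 (mod 17): 720·t ≡ 6 − 555 = -549 (mod 17).
    Reduce coefficients mod 17: 6·t ≡ 12 (mod 17).
    The inverse of 6 mod 17 is 3 (since 6·3 = 18 = 1·17 + 1), so t ≡ 3·12 = 36 ≡ 2 (mod 17).
    Then x = 555 + 720·2 = 1995, valid modulo lcm(720, 17) = 12240: x ≡ 1995 (mod 12240).
  Combine with x ≡ 4 (mod 11); new modulus lcm = 134640.
    Write x = 1995 + 12240·t and substitute into x ≡ 4 (mod 11): 12240·t ≡ 4 − 1995 = -1991 (mod 11).
    Reduce coefficients mod 11: 8·t ≡ 0 (mod 11).
    The inverse of 8 mod 11 is 7 (since 8·7 = 56 = 5·11 + 1), so t ≡ 7·0 = 0 ≡ 0 (mod 11).
    Then x = 1995 + 12240·0 = 1995, valid modulo lcm(12240, 11) = 134640: x ≡ 1995 (mod 134640).
Verify against each original: 1995 mod 9 = 6, 1995 mod 5 = 0, 1995 mod 16 = 11, 1995 mod 17 = 6, 1995 mod 11 = 4.

x ≡ 1995 (mod 134640).


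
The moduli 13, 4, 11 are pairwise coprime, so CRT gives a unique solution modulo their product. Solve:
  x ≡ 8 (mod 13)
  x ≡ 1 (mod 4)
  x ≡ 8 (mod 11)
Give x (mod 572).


Moduli 13, 4, 11 are pairwise coprime; by CRT there is a unique solution modulo M = 13 · 4 · 11 = 572.
Solve pairwise, accumulating the modulus:
  Start with x ≡ 8 (mod 13).
  Combine with x ≡ 1 (mod 4): since gcd(13, 4) = 1, we get a unique residue mod 52.
    Write x = 8 + 13·t and substitute into x ≡ 1 (mod 4): 13·t ≡ 1 − 8 = -7 (mod 4).
    Reduce coefficients mod 4: 1·t ≡ 1 (mod 4).
    So t ≡ 1 (mod 4).
    Then x = 8 + 13·1 = 21, valid modulo lcm(13, 4) = 52: x ≡ 21 (mod 52).
  Combine with x ≡ 8 (mod 11): since gcd(52, 11) = 1, we get a unique residue mod 572.
    Write x = 21 + 52·t and substitute into x ≡ 8 (mod 11): 52·t ≡ 8 − 21 = -13 (mod 11).
    Reduce coefficients mod 11: 8·t ≡ 9 (mod 11).
    The inverse of 8 mod 11 is 7 (since 8·7 = 56 = 5·11 + 1), so t ≡ 7·9 = 63 ≡ 8 (mod 11).
    Then x = 21 + 52·8 = 437, valid modulo lcm(52, 11) = 572: x ≡ 437 (mod 572).
Verify: 437 mod 13 = 8 ✓, 437 mod 4 = 1 ✓, 437 mod 11 = 8 ✓.

x ≡ 437 (mod 572).


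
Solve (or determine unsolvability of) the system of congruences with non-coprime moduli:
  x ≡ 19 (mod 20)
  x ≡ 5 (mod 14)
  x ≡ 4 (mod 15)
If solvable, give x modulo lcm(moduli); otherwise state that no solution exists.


Moduli 20, 14, 15 are not pairwise coprime, so CRT works modulo lcm(m_i) when all pairwise compatibility conditions hold.
Pairwise compatibility: gcd(m_i, m_j) must divide a_i - a_j for every pair.
Merge one congruence at a time:
  Start: x ≡ 19 (mod 20).
  Combine with x ≡ 5 (mod 14): gcd(20, 14) = 2; 5 - 19 = -14, which IS divisible by 2, so compatible.
    Write x = 19 + 20·t and substitute into x ≡ 5 (mod 14): 20·t ≡ 5 − 19 = -14 (mod 14).
    Divide the congruence (and modulus) by g = 2: 10·t ≡ -7 (mod 7).
    Reduce coefficients mod 7: 3·t ≡ 0 (mod 7).
    The inverse of 3 mod 7 is 5 (since 3·5 = 15 = 2·7 + 1), so t ≡ 5·0 = 0 ≡ 0 (mod 7).
    Then x = 19 + 20·0 = 19, valid modulo lcm(20, 14) = 140: x ≡ 19 (mod 140).
  Combine with x ≡ 4 (mod 15): gcd(140, 15) = 5; 4 - 19 = -15, which IS divisible by 5, so compatible.
    Write x = 19 + 140·t and substitute into x ≡ 4 (mod 15): 140·t ≡ 4 − 19 = -15 (mod 15).
    Divide the congruence (and modulus) by g = 5: 28·t ≡ -3 (mod 3).
    Reduce coefficients mod 3: 1·t ≡ 0 (mod 3).
    So t ≡ 0 (mod 3).
    Then x = 19 + 140·0 = 19, valid modulo lcm(140, 15) = 420: x ≡ 19 (mod 420).
Verify: 19 mod 20 = 19, 19 mod 14 = 5, 19 mod 15 = 4.

x ≡ 19 (mod 420).


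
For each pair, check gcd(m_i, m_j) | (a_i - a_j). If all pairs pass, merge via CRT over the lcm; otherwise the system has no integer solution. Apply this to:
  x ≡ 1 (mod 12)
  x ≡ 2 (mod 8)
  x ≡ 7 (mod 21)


Moduli 12, 8, 21 are not pairwise coprime, so CRT works modulo lcm(m_i) when all pairwise compatibility conditions hold.
Pairwise compatibility: gcd(m_i, m_j) must divide a_i - a_j for every pair.
Merge one congruence at a time:
  Start: x ≡ 1 (mod 12).
  Combine with x ≡ 2 (mod 8): gcd(12, 8) = 4, and 2 - 1 = 1 is NOT divisible by 4.
    ⇒ system is inconsistent (no integer solution).

No solution (the system is inconsistent).


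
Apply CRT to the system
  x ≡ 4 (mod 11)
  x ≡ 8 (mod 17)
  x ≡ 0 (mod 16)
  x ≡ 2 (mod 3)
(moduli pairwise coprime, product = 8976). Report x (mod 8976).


Product of moduli M = 11 · 17 · 16 · 3 = 8976.
Merge one congruence at a time:
  Start: x ≡ 4 (mod 11).
  Combine with x ≡ 8 (mod 17); new modulus lcm = 187.
    Write x = 4 + 11·t and substitute into x ≡ 8 (mod 17): 11·t ≡ 8 − 4 = 4 (mod 17).
    The inverse of 11 mod 17 is 14 (since 11·14 = 154 = 9·17 + 1), so t ≡ 14·4 = 56 ≡ 5 (mod 17).
    Then x = 4 + 11·5 = 59, valid modulo lcm(11, 17) = 187: x ≡ 59 (mod 187).
  Combine with x ≡ 0 (mod 16); new modulus lcm = 2992.
    Write x = 59 + 187·t and substitute into x ≡ 0 (mod 16): 187·t ≡ 0 − 59 = -59 (mod 16).
    Reduce coefficients mod 16: 11·t ≡ 5 (mod 16).
    The inverse of 11 mod 16 is 3 (since 11·3 = 33 = 2·16 + 1), so t ≡ 3·5 = 15 ≡ 15 (mod 16).
    Then x = 59 + 187·15 = 2864, valid modulo lcm(187, 16) = 2992: x ≡ 2864 (mod 2992).
  Combine with x ≡ 2 (mod 3); new modulus lcm = 8976.
    Write x = 2864 + 2992·t and substitute into x ≡ 2 (mod 3): 2992·t ≡ 2 − 2864 = -2862 (mod 3).
    Reduce coefficients mod 3: 1·t ≡ 0 (mod 3).
    So t ≡ 0 (mod 3).
    Then x = 2864 + 2992·0 = 2864, valid modulo lcm(2992, 3) = 8976: x ≡ 2864 (mod 8976).
Verify against each original: 2864 mod 11 = 4, 2864 mod 17 = 8, 2864 mod 16 = 0, 2864 mod 3 = 2.

x ≡ 2864 (mod 8976).


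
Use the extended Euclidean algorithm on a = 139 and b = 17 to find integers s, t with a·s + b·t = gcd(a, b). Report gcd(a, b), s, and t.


Euclidean algorithm on (139, 17) — divide until remainder is 0:
  139 = 8 · 17 + 3
  17 = 5 · 3 + 2
  3 = 1 · 2 + 1
  2 = 2 · 1 + 0
gcd(139, 17) = 1.
Track Bezout coefficients alongside the remainders: start with r₀ = 139 = a·1 + b·0 (s = 1, t = 0) and r₁ = 17 = a·0 + b·1 (s = 0, t = 1); each new remainder r_{k+1} = r_{k-1} − q_k·r_k inherits s_{k+1} = s_{k-1} − q_k·s_k, t_{k+1} = t_{k-1} − q_k·t_k, so r_k = a·s_k + b·t_k at every step:
  q = 8: r = 3, s = 1 − 8·0 = 1, t = 0 − 8·1 = -8  (check: 139·1 + 17·(-8) = 3)
  q = 5: r = 2, s = 0 − 5·1 = -5, t = 1 − 5·(-8) = 41  (check: 139·(-5) + 17·41 = 2)
  q = 1: r = 1, s = 1 − 1·(-5) = 6, t = -8 − 1·41 = -49  (check: 139·6 + 17·(-49) = 1)
The row with r = 1 (the gcd) gives the Bezout coefficients s = 6, t = -49.
Result: 139 · (6) + 17 · (-49) = 1.

gcd(139, 17) = 1; s = 6, t = -49 (check: 139·6 + 17·(-49) = 1).


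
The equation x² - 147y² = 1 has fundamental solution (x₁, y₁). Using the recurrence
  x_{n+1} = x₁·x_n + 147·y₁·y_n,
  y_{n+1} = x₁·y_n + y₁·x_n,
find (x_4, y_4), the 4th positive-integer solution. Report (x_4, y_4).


Step 1: Find the fundamental solution (x₁, y₁) of x² - 147y² = 1.
  Expand √147 as a continued fraction. a₀ = ⌊√147⌋ = 12; iterate m_{k+1} = d_k·a_k − m_k, d_{k+1} = (147 − m_{k+1}²)/d_k, a_{k+1} = ⌊(a₀ + m_{k+1})/d_{k+1}⌋ (starting m₀ = 0, d₀ = 1), with convergents p_k = a_k·p_{k-1} + p_{k-2}, q_k = a_k·q_{k-1} + q_{k-2} (p₋₁ = 1, q₋₁ = 0):
  k = 0: a₀ = 12; p₀/q₀ = 12/1; p₀² − 147·q₀² = 144 − 147 = -3.
  k = 1: m = 12, d = 3, a = ⌊(12 + 12)/3⌋ = 8; p/q = (8·12 + 1)/(8·1 + 0) = 97/8; p² − 147·q² = 9409 − 9408 = 1.
  The first convergent with p² − 147·q² = 1 gives the fundamental solution (x₁, y₁) = (97, 8).
Step 2: Apply the recurrence (x_{n+1}, y_{n+1}) = (x₁x_n + 147y₁y_n, x₁y_n + y₁x_n) repeatedly.
  From (x_1, y_1) = (97, 8): x_2 = 97·97 + 147·8·8 = 18817; y_2 = 97·8 + 8·97 = 1552.
  From (x_2, y_2) = (18817, 1552): x_3 = 97·18817 + 147·8·1552 = 3650401; y_3 = 97·1552 + 8·18817 = 301080.
  From (x_3, y_3) = (3650401, 301080): x_4 = 97·3650401 + 147·8·301080 = 708158977; y_4 = 97·301080 + 8·3650401 = 58407968.
Step 3: Verify x_4² - 147·y_4² = 501489136705686529 - 501489136705686528 = 1 (should be 1). ✓

(x_1, y_1) = (97, 8); (x_4, y_4) = (708158977, 58407968).


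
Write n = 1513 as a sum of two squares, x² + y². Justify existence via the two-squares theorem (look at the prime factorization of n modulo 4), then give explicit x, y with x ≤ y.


Step 1: Factor n = 1513 = 17 · 89.
Step 2: Check the mod-4 condition on each prime factor: 17 ≡ 1 (mod 4), exponent 1; 89 ≡ 1 (mod 4), exponent 1.
All primes ≡ 3 (mod 4) appear to even exponent (or don't appear), so by the two-squares theorem n IS expressible as a sum of two squares.
Step 3: Build a representation. Here n = 17 · 89 is a product of primes ≡ 1 (mod 4). Each prime p ≡ 1 (mod 4) is itself a sum of two squares; find a² by testing p − a² for a perfect square:
  17: 17 − 1² = 16 = 4² ⇒ 17 = 1² + 4².
  89: 89 − 1² = 88, 89 − 2² = 85, 89 − 3² = 80, 89 − 4² = 73, 89 − 5² = 64 = 8² ⇒ 89 = 5² + 8².
  Combine using the Brahmagupta–Fibonacci identity (a² + b²)(c² + d²) = (ac − bd)² + (ad + bc)² = (ac + bd)² + (ad − bc)²:
  17 · 89 = 1513: from (1² + 4²)(5² + 8²), take (1·5 − 4·8, 1·8 + 4·5) = (5 − 32, 8 + 20) = (-27, 28); dropping signs (only squares matter) gives (27, 28); check 27² + 28² = 729 + 784 = 1513 ✓.
Step 4: Order so x ≤ y and verify: 27² + 28² = 729 + 784 = 1513 = n. ✓

n = 1513 = 27² + 28² (one valid representation with x ≤ y).


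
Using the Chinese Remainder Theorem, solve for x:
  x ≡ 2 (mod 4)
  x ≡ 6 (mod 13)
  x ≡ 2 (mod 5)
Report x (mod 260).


Moduli 4, 13, 5 are pairwise coprime; by CRT there is a unique solution modulo M = 4 · 13 · 5 = 260.
Solve pairwise, accumulating the modulus:
  Start with x ≡ 2 (mod 4).
  Combine with x ≡ 6 (mod 13): since gcd(4, 13) = 1, we get a unique residue mod 52.
    Write x = 2 + 4·t and substitute into x ≡ 6 (mod 13): 4·t ≡ 6 − 2 = 4 (mod 13).
    The inverse of 4 mod 13 is 10 (since 4·10 = 40 = 3·13 + 1), so t ≡ 10·4 = 40 ≡ 1 (mod 13).
    Then x = 2 + 4·1 = 6, valid modulo lcm(4, 13) = 52: x ≡ 6 (mod 52).
  Combine with x ≡ 2 (mod 5): since gcd(52, 5) = 1, we get a unique residue mod 260.
    Write x = 6 + 52·t and substitute into x ≡ 2 (mod 5): 52·t ≡ 2 − 6 = -4 (mod 5).
    Reduce coefficients mod 5: 2·t ≡ 1 (mod 5).
    The inverse of 2 mod 5 is 3 (since 2·3 = 6 = 1·5 + 1), so t ≡ 3·1 = 3 ≡ 3 (mod 5).
    Then x = 6 + 52·3 = 162, valid modulo lcm(52, 5) = 260: x ≡ 162 (mod 260).
Verify: 162 mod 4 = 2 ✓, 162 mod 13 = 6 ✓, 162 mod 5 = 2 ✓.

x ≡ 162 (mod 260).


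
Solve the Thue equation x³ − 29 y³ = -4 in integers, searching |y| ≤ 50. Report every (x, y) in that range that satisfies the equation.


The equation is x³ - 29y³ = -4. For fixed y, x³ = 29·y³ − 4, so a solution requires the RHS to be a perfect cube.
Strategy: iterate y from -50 to 50, compute RHS = 29·y³ − 4, and check whether it is a (positive or negative) perfect cube.
Check small values of y:
  y = 0: RHS = -4 is not a perfect cube.
  y = 1: RHS = 25 is not a perfect cube.
  y = -1: RHS = -33 is not a perfect cube.
  y = 2: RHS = 228 is not a perfect cube.
  y = -2: RHS = -236 is not a perfect cube.
  y = 3: RHS = 779 is not a perfect cube.
  y = -3: RHS = -787 is not a perfect cube.
Continuing the search up to |y| = 50 finds no solutions either.
No (x, y) in the scanned range satisfies the equation.

No integer solutions with |y| ≤ 50.


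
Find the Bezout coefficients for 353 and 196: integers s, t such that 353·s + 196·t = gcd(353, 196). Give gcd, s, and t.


Euclidean algorithm on (353, 196) — divide until remainder is 0:
  353 = 1 · 196 + 157
  196 = 1 · 157 + 39
  157 = 4 · 39 + 1
  39 = 39 · 1 + 0
gcd(353, 196) = 1.
Track Bezout coefficients alongside the remainders: start with r₀ = 353 = a·1 + b·0 (s = 1, t = 0) and r₁ = 196 = a·0 + b·1 (s = 0, t = 1); each new remainder r_{k+1} = r_{k-1} − q_k·r_k inherits s_{k+1} = s_{k-1} − q_k·s_k, t_{k+1} = t_{k-1} − q_k·t_k, so r_k = a·s_k + b·t_k at every step:
  q = 1: r = 157, s = 1 − 1·0 = 1, t = 0 − 1·1 = -1  (check: 353·1 + 196·(-1) = 157)
  q = 1: r = 39, s = 0 − 1·1 = -1, t = 1 − 1·(-1) = 2  (check: 353·(-1) + 196·2 = 39)
  q = 4: r = 1, s = 1 − 4·(-1) = 5, t = -1 − 4·2 = -9  (check: 353·5 + 196·(-9) = 1)
The row with r = 1 (the gcd) gives the Bezout coefficients s = 5, t = -9.
Result: 353 · (5) + 196 · (-9) = 1.

gcd(353, 196) = 1; s = 5, t = -9 (check: 353·5 + 196·(-9) = 1).


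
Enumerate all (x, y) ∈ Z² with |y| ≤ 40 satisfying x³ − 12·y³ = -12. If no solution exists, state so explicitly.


The equation is x³ - 12y³ = -12. For fixed y, x³ = 12·y³ − 12, so a solution requires the RHS to be a perfect cube.
Strategy: iterate y from -40 to 40, compute RHS = 12·y³ − 12, and check whether it is a (positive or negative) perfect cube.
Check small values of y:
  y = 0: RHS = -12 is not a perfect cube.
  y = 1: RHS = 0 = (0)³ ⇒ x = 0 works.
  y = -1: RHS = -24 is not a perfect cube.
  y = 2: RHS = 84 is not a perfect cube.
  y = -2: RHS = -108 is not a perfect cube.
  y = 3: RHS = 312 is not a perfect cube.
  y = -3: RHS = -336 is not a perfect cube.
Continuing the search up to |y| = 40 finds no further solutions beyond those listed.
Collected solutions: (0, 1).

Solutions (with |y| ≤ 40): (0, 1).


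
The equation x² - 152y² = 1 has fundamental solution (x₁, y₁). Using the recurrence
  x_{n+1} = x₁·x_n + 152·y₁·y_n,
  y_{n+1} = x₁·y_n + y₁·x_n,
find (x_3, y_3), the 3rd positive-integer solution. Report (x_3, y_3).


Step 1: Find the fundamental solution (x₁, y₁) of x² - 152y² = 1.
  Expand √152 as a continued fraction. a₀ = ⌊√152⌋ = 12; iterate m_{k+1} = d_k·a_k − m_k, d_{k+1} = (152 − m_{k+1}²)/d_k, a_{k+1} = ⌊(a₀ + m_{k+1})/d_{k+1}⌋ (starting m₀ = 0, d₀ = 1), with convergents p_k = a_k·p_{k-1} + p_{k-2}, q_k = a_k·q_{k-1} + q_{k-2} (p₋₁ = 1, q₋₁ = 0):
  k = 0: a₀ = 12; p₀/q₀ = 12/1; p₀² − 152·q₀² = 144 − 152 = -8.
  k = 1: m = 12, d = 8, a = ⌊(12 + 12)/8⌋ = 3; p/q = (3·12 + 1)/(3·1 + 0) = 37/3; p² − 152·q² = 1369 − 1368 = 1.
  The first convergent with p² − 152·q² = 1 gives the fundamental solution (x₁, y₁) = (37, 3).
Step 2: Apply the recurrence (x_{n+1}, y_{n+1}) = (x₁x_n + 152y₁y_n, x₁y_n + y₁x_n) repeatedly.
  From (x_1, y_1) = (37, 3): x_2 = 37·37 + 152·3·3 = 2737; y_2 = 37·3 + 3·37 = 222.
  From (x_2, y_2) = (2737, 222): x_3 = 37·2737 + 152·3·222 = 202501; y_3 = 37·222 + 3·2737 = 16425.
Step 3: Verify x_3² - 152·y_3² = 41006655001 - 41006655000 = 1 (should be 1). ✓

(x_1, y_1) = (37, 3); (x_3, y_3) = (202501, 16425).


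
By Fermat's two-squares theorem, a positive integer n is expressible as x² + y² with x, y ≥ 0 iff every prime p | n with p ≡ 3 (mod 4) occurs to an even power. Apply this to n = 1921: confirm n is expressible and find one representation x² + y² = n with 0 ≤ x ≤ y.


Step 1: Factor n = 1921 = 17 · 113.
Step 2: Check the mod-4 condition on each prime factor: 17 ≡ 1 (mod 4), exponent 1; 113 ≡ 1 (mod 4), exponent 1.
All primes ≡ 3 (mod 4) appear to even exponent (or don't appear), so by the two-squares theorem n IS expressible as a sum of two squares.
Step 3: Build a representation. Here n = 17 · 113 is a product of primes ≡ 1 (mod 4). Each prime p ≡ 1 (mod 4) is itself a sum of two squares; find a² by testing p − a² for a perfect square:
  17: 17 − 1² = 16 = 4² ⇒ 17 = 1² + 4².
  113: 113 − 1² = 112, 113 − 2² = 109, 113 − 3² = 104, 113 − 4² = 97, 113 − 5² = 88, 113 − 6² = 77, 113 − 7² = 64 = 8² ⇒ 113 = 7² + 8².
  Combine using the Brahmagupta–Fibonacci identity (a² + b²)(c² + d²) = (ac − bd)² + (ad + bc)² = (ac + bd)² + (ad − bc)²:
  17 · 113 = 1921: from (1² + 4²)(7² + 8²), take (1·7 − 4·8, 1·8 + 4·7) = (7 − 32, 8 + 28) = (-25, 36); dropping signs (only squares matter) gives (25, 36); check 25² + 36² = 625 + 1296 = 1921 ✓.
Step 4: Order so x ≤ y and verify: 25² + 36² = 625 + 1296 = 1921 = n. ✓

n = 1921 = 25² + 36² (one valid representation with x ≤ y).


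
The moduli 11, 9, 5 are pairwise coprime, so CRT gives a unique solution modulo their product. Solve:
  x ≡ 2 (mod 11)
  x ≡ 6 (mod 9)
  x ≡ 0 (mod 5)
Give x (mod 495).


Moduli 11, 9, 5 are pairwise coprime; by CRT there is a unique solution modulo M = 11 · 9 · 5 = 495.
Solve pairwise, accumulating the modulus:
  Start with x ≡ 2 (mod 11).
  Combine with x ≡ 6 (mod 9): since gcd(11, 9) = 1, we get a unique residue mod 99.
    Write x = 2 + 11·t and substitute into x ≡ 6 (mod 9): 11·t ≡ 6 − 2 = 4 (mod 9).
    Reduce coefficients mod 9: 2·t ≡ 4 (mod 9).
    The inverse of 2 mod 9 is 5 (since 2·5 = 10 = 1·9 + 1), so t ≡ 5·4 = 20 ≡ 2 (mod 9).
    Then x = 2 + 11·2 = 24, valid modulo lcm(11, 9) = 99: x ≡ 24 (mod 99).
  Combine with x ≡ 0 (mod 5): since gcd(99, 5) = 1, we get a unique residue mod 495.
    Write x = 24 + 99·t and substitute into x ≡ 0 (mod 5): 99·t ≡ 0 − 24 = -24 (mod 5).
    Reduce coefficients mod 5: 4·t ≡ 1 (mod 5).
    The inverse of 4 mod 5 is 4 (since 4·4 = 16 = 3·5 + 1), so t ≡ 4·1 = 4 ≡ 4 (mod 5).
    Then x = 24 + 99·4 = 420, valid modulo lcm(99, 5) = 495: x ≡ 420 (mod 495).
Verify: 420 mod 11 = 2 ✓, 420 mod 9 = 6 ✓, 420 mod 5 = 0 ✓.

x ≡ 420 (mod 495).


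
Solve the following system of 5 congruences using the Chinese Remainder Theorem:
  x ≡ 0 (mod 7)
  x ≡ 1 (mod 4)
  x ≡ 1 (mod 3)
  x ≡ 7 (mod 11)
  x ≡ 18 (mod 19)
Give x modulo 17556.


Product of moduli M = 7 · 4 · 3 · 11 · 19 = 17556.
Merge one congruence at a time:
  Start: x ≡ 0 (mod 7).
  Combine with x ≡ 1 (mod 4); new modulus lcm = 28.
    Write x = 0 + 7·t and substitute into x ≡ 1 (mod 4): 7·t ≡ 1 − 0 = 1 (mod 4).
    Reduce coefficients mod 4: 3·t ≡ 1 (mod 4).
    The inverse of 3 mod 4 is 3 (since 3·3 = 9 = 2·4 + 1), so t ≡ 3·1 = 3 ≡ 3 (mod 4).
    Then x = 0 + 7·3 = 21, valid modulo lcm(7, 4) = 28: x ≡ 21 (mod 28).
  Combine with x ≡ 1 (mod 3); new modulus lcm = 84.
    Write x = 21 + 28·t and substitute into x ≡ 1 (mod 3): 28·t ≡ 1 − 21 = -20 (mod 3).
    Reduce coefficients mod 3: 1·t ≡ 1 (mod 3).
    So t ≡ 1 (mod 3).
    Then x = 21 + 28·1 = 49, valid modulo lcm(28, 3) = 84: x ≡ 49 (mod 84).
  Combine with x ≡ 7 (mod 11); new modulus lcm = 924.
    Write x = 49 + 84·t and substitute into x ≡ 7 (mod 11): 84·t ≡ 7 − 49 = -42 (mod 11).
    Reduce coefficients mod 11: 7·t ≡ 2 (mod 11).
    The inverse of 7 mod 11 is 8 (since 7·8 = 56 = 5·11 + 1), so t ≡ 8·2 = 16 ≡ 5 (mod 11).
    Then x = 49 + 84·5 = 469, valid modulo lcm(84, 11) = 924: x ≡ 469 (mod 924).
  Combine with x ≡ 18 (mod 19); new modulus lcm = 17556.
    Write x = 469 + 924·t and substitute into x ≡ 18 (mod 19): 924·t ≡ 18 − 469 = -451 (mod 19).
    Reduce coefficients mod 19: 12·t ≡ 5 (mod 19).
    The inverse of 12 mod 19 is 8 (since 12·8 = 96 = 5·19 + 1), so t ≡ 8·5 = 40 ≡ 2 (mod 19).
    Then x = 469 + 924·2 = 2317, valid modulo lcm(924, 19) = 17556: x ≡ 2317 (mod 17556).
Verify against each original: 2317 mod 7 = 0, 2317 mod 4 = 1, 2317 mod 3 = 1, 2317 mod 11 = 7, 2317 mod 19 = 18.

x ≡ 2317 (mod 17556).


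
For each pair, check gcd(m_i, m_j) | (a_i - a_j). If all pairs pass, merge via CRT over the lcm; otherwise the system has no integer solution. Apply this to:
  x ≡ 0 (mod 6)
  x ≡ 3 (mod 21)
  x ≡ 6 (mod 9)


Moduli 6, 21, 9 are not pairwise coprime, so CRT works modulo lcm(m_i) when all pairwise compatibility conditions hold.
Pairwise compatibility: gcd(m_i, m_j) must divide a_i - a_j for every pair.
Merge one congruence at a time:
  Start: x ≡ 0 (mod 6).
  Combine with x ≡ 3 (mod 21): gcd(6, 21) = 3; 3 - 0 = 3, which IS divisible by 3, so compatible.
    Write x = 0 + 6·t and substitute into x ≡ 3 (mod 21): 6·t ≡ 3 − 0 = 3 (mod 21).
    Divide the congruence (and modulus) by g = 3: 2·t ≡ 1 (mod 7).
    The inverse of 2 mod 7 is 4 (since 2·4 = 8 = 1·7 + 1), so t ≡ 4·1 = 4 ≡ 4 (mod 7).
    Then x = 0 + 6·4 = 24, valid modulo lcm(6, 21) = 42: x ≡ 24 (mod 42).
  Combine with x ≡ 6 (mod 9): gcd(42, 9) = 3; 6 - 24 = -18, which IS divisible by 3, so compatible.
    Write x = 24 + 42·t and substitute into x ≡ 6 (mod 9): 42·t ≡ 6 − 24 = -18 (mod 9).
    Divide the congruence (and modulus) by g = 3: 14·t ≡ -6 (mod 3).
    Reduce coefficients mod 3: 2·t ≡ 0 (mod 3).
    The inverse of 2 mod 3 is 2 (since 2·2 = 4 = 1·3 + 1), so t ≡ 2·0 = 0 ≡ 0 (mod 3).
    Then x = 24 + 42·0 = 24, valid modulo lcm(42, 9) = 126: x ≡ 24 (mod 126).
Verify: 24 mod 6 = 0, 24 mod 21 = 3, 24 mod 9 = 6.

x ≡ 24 (mod 126).


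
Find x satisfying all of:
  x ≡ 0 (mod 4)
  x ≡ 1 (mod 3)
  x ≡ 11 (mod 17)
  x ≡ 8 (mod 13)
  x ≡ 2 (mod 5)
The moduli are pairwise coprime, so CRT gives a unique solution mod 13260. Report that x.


Product of moduli M = 4 · 3 · 17 · 13 · 5 = 13260.
Merge one congruence at a time:
  Start: x ≡ 0 (mod 4).
  Combine with x ≡ 1 (mod 3); new modulus lcm = 12.
    Write x = 0 + 4·t and substitute into x ≡ 1 (mod 3): 4·t ≡ 1 − 0 = 1 (mod 3).
    Reduce coefficients mod 3: 1·t ≡ 1 (mod 3).
    So t ≡ 1 (mod 3).
    Then x = 0 + 4·1 = 4, valid modulo lcm(4, 3) = 12: x ≡ 4 (mod 12).
  Combine with x ≡ 11 (mod 17); new modulus lcm = 204.
    Write x = 4 + 12·t and substitute into x ≡ 11 (mod 17): 12·t ≡ 11 − 4 = 7 (mod 17).
    The inverse of 12 mod 17 is 10 (since 12·10 = 120 = 7·17 + 1), so t ≡ 10·7 = 70 ≡ 2 (mod 17).
    Then x = 4 + 12·2 = 28, valid modulo lcm(12, 17) = 204: x ≡ 28 (mod 204).
  Combine with x ≡ 8 (mod 13); new modulus lcm = 2652.
    Write x = 28 + 204·t and substitute into x ≡ 8 (mod 13): 204·t ≡ 8 − 28 = -20 (mod 13).
    Reduce coefficients mod 13: 9·t ≡ 6 (mod 13).
    The inverse of 9 mod 13 is 3 (since 9·3 = 27 = 2·13 + 1), so t ≡ 3·6 = 18 ≡ 5 (mod 13).
    Then x = 28 + 204·5 = 1048, valid modulo lcm(204, 13) = 2652: x ≡ 1048 (mod 2652).
  Combine with x ≡ 2 (mod 5); new modulus lcm = 13260.
    Write x = 1048 + 2652·t and substitute into x ≡ 2 (mod 5): 2652·t ≡ 2 − 1048 = -1046 (mod 5).
    Reduce coefficients mod 5: 2·t ≡ 4 (mod 5).
    The inverse of 2 mod 5 is 3 (since 2·3 = 6 = 1·5 + 1), so t ≡ 3·4 = 12 ≡ 2 (mod 5).
    Then x = 1048 + 2652·2 = 6352, valid modulo lcm(2652, 5) = 13260: x ≡ 6352 (mod 13260).
Verify against each original: 6352 mod 4 = 0, 6352 mod 3 = 1, 6352 mod 17 = 11, 6352 mod 13 = 8, 6352 mod 5 = 2.

x ≡ 6352 (mod 13260).
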